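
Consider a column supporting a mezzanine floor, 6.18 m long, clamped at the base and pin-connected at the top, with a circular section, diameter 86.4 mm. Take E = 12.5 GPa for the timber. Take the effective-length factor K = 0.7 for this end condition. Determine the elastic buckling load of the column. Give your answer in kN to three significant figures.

P_cr ≈ 18.0 kN

I = πd⁴/64 = π×86.4⁴/64 = 2.735×10^6 mm⁴
I = 2.735×10^6 mm⁴ = 2.735×10^-6 m⁴
Effective length L_e = K·L = 0.7 × 6.18 = 4.326 m
P_cr = π²EI / L_e² = π² × 12.5×10⁹ × 2.735×10^-6 / 4.326² = 1.803×10^4 N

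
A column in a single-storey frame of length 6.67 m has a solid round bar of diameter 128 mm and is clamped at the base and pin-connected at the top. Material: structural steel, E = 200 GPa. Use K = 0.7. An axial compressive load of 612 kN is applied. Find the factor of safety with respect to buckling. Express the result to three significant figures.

I = πd⁴/64 = π×128⁴/64 = 1.318×10^7 mm⁴
I = 1.318×10^7 mm⁴ = 1.318×10^-5 m⁴
Effective length L_e = K·L = 0.7 × 6.67 = 4.669 m
P_cr = π²EI / L_e² = π² × 200×10⁹ × 1.318×10^-5 / 4.669² = 1.193×10^6 N
Factor of safety n = P_cr / P = 1193.1 / 612 = 1.95

n ≈ 1.95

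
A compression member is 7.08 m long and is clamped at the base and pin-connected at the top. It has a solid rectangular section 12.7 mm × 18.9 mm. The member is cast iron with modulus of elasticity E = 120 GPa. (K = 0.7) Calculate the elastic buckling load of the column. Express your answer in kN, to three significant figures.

Buckling occurs about the weak axis: I_min = h·b³/12 with b = 12.7 mm (the shorter side).
I_min = 18.9×12.7³/12 = 3.226×10^3 mm⁴
I = 3.226×10^3 mm⁴ = 3.226×10^-9 m⁴
Effective length L_e = K·L = 0.7 × 7.08 = 4.956 m
P_cr = π²EI / L_e² = π² × 120×10⁹ × 3.226×10^-9 / 4.956² = 155.6 N

P_cr ≈ 0.156 kN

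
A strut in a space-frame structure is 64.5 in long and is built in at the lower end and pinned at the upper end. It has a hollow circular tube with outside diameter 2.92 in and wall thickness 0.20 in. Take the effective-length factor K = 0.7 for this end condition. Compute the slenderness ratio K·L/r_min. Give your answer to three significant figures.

Inner diameter d_i = 2.92 − 2×0.20 = 2.520 in
I = π(d_o⁴ − d_i⁴)/64 = π(2.92⁴ − 2.520⁴)/64 = 1.589 in⁴
A = 1.709 in²;  r_min = √(I/A) = √(1.589/1.709) = 0.9643 in
L_e = K·L = 0.7 × 64.5 = 45.15 in
λ = L_e / r_min = 45.150 / 0.9643 = 46.8

λ ≈ 46.8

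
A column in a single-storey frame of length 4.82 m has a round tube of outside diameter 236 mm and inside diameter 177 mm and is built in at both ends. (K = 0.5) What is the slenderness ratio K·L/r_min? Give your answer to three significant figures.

λ ≈ 32.7

d_o = 236 mm, d_i = 177 mm
I = π(d_o⁴ − d_i⁴)/64 = π(236⁴ − 177.0⁴)/64 = 1.041×10^8 mm⁴
A = 1.914×10^4 mm²;  r_min = √(I/A) = √(1.041×10^8/1.914×10^4) = 73.75 mm
L_e = K·L = 0.5 × 4.82 m = 2.410 m = 2410.0 mm
λ = L_e / r_min = 2410.0 / 73.75 = 32.7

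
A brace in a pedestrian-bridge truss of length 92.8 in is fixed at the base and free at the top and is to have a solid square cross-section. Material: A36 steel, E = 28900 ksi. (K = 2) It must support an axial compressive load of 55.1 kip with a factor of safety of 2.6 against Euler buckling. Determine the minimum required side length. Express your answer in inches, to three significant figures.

a ≈ 3.80 in

Required P_cr = n·P = 2.6 × 55.1 = 143.3 kip
L_e = K·L = 2 × 92.8 = 185.6 in
Required I = P_cr·L_e²/(π²E) = 1.433×10^5 × 185.6² / (π² × 2.89×10^7) = 17.30 in⁴
Solid square: I = a⁴/12  ⇒  a = (12I)^(1/4) = (12×17.30)^(1/4) = 3.80 in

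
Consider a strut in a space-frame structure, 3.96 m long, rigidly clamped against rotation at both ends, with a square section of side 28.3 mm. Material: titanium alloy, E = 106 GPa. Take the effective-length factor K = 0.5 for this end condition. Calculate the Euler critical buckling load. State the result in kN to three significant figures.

I = a⁴/12 = 28.3⁴/12 = 5.345×10^4 mm⁴
I = 5.345×10^4 mm⁴ = 5.345×10^-8 m⁴
Effective length L_e = K·L = 0.5 × 3.96 = 1.980 m
P_cr = π²EI / L_e² = π² × 106×10⁹ × 5.345×10^-8 / 1.980² = 1.426×10^4 N

P_cr ≈ 14.3 kN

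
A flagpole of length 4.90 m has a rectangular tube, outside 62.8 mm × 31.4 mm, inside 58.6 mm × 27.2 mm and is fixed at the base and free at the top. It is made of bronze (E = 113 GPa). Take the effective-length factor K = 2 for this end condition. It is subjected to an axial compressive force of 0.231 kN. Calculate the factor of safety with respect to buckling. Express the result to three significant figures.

n ≈ 3.20

Weak-axis I_min = (h_o·b_o³ − h_i·b_i³)/12 with b_o = 31.4, b_i = 27.20 mm (shorter outer/inner sides).
I_min = (62.8×31.4³ − 58.60×27.20³)/12 = 6.375×10^4 mm⁴
I = 6.375×10^4 mm⁴ = 6.375×10^-8 m⁴
Effective length L_e = K·L = 2 × 4.90 = 9.800 m
P_cr = π²EI / L_e² = π² × 113×10⁹ × 6.375×10^-8 / 9.800² = 740.3 N
Factor of safety n = P_cr / P = 0.74029 / 0.231 = 3.20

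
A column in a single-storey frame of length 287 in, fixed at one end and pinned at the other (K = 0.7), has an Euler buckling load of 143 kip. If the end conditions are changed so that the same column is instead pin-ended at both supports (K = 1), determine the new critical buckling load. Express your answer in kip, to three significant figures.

P_cr ≈ 70.1 kip

P_cr ∝ 1/K², so P_cr,new = P_cr,old × (K_old/K_new)² = 143 × (0.7/1)²
= 143 × 0.4900 = 70.1 kip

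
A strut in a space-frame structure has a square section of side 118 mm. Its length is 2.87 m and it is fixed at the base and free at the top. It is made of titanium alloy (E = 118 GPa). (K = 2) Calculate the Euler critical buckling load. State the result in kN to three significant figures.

I = a⁴/12 = 118⁴/12 = 1.616×10^7 mm⁴
I = 1.616×10^7 mm⁴ = 1.616×10^-5 m⁴
Effective length L_e = K·L = 2 × 2.87 = 5.740 m
P_cr = π²EI / L_e² = π² × 118×10⁹ × 1.616×10^-5 / 5.740² = 5.711×10^5 N

P_cr ≈ 571 kN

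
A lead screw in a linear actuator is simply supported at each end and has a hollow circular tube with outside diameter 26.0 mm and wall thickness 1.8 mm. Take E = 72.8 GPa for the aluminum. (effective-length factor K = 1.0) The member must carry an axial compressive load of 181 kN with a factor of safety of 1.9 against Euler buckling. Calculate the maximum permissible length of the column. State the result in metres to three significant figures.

L_max ≈ 0.145 m

Inner diameter d_i = 26.0 − 2×1.8 = 22.40 mm
I = π(d_o⁴ − d_i⁴)/64 = π(26.0⁴ − 22.40⁴)/64 = 1.007×10^4 mm⁴
I = 1.007×10^-8 m⁴
Required critical load P_cr = n·P = 1.9 × 181 = 343.9 kN = 3.439×10^5 N
From P_cr = π²EI/(K·L)²:  L = (1/K)·√(π²EI/P_cr) = (1/1)·√(π²×7.28×10^10×1.007×10^-8/3.439×10^5)
L = 0.145 m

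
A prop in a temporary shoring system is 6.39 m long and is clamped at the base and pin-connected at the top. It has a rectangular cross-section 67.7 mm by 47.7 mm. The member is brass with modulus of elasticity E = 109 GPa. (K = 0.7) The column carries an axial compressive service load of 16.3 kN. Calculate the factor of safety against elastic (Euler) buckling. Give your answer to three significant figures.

n ≈ 2.02

Buckling occurs about the weak axis: I_min = h·b³/12 with b = 47.7 mm (the shorter side).
I_min = 67.7×47.7³/12 = 6.123×10^5 mm⁴
I = 6.123×10^5 mm⁴ = 6.123×10^-7 m⁴
Effective length L_e = K·L = 0.7 × 6.39 = 4.473 m
P_cr = π²EI / L_e² = π² × 109×10⁹ × 6.123×10^-7 / 4.473² = 3.292×10^4 N
Factor of safety n = P_cr / P = 32.922 / 16.3 = 2.02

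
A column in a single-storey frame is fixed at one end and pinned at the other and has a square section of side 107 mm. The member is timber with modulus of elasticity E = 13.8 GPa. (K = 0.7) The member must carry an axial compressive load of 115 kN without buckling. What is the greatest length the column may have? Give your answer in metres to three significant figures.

L_max ≈ 5.14 m

I = a⁴/12 = 107⁴/12 = 1.092×10^7 mm⁴
I = 1.092×10^-5 m⁴
At the buckling limit P_cr = P = 1.150×10^5 N
From P_cr = π²EI/(K·L)²:  L = (1/K)·√(π²EI/P_cr) = (1/0.7)·√(π²×1.38×10^10×1.092×10^-5/1.150×10^5)
L = 5.14 m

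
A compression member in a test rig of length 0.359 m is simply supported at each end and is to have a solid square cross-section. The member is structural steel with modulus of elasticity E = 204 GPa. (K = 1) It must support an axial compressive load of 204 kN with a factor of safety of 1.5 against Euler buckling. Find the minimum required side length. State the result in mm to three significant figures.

Required P_cr = n·P = 1.5 × 204 = 306.0 kN
L_e = K·L = 1 × 0.359 = 0.3590 m
Required I = P_cr·L_e²/(π²E) = 3.060×10^5 × 0.3590² / (π² × 2.04×10^11) = 1.959×10^-8 m⁴
I_req = 1.959×10^4 mm⁴
Solid square: I = a⁴/12  ⇒  a = (12I)^(1/4) = (12×1.959×10^4)^(1/4) = 22.0 mm

a ≈ 22.0 mm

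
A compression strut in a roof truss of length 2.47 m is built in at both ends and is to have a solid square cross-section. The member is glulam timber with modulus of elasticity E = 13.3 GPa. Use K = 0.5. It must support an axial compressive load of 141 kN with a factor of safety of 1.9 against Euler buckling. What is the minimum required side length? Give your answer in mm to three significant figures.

a ≈ 78.2 mm

Required P_cr = n·P = 1.9 × 141 = 267.9 kN
L_e = K·L = 0.5 × 2.47 = 1.235 m
Required I = P_cr·L_e²/(π²E) = 2.679×10^5 × 1.235² / (π² × 1.33×10^10) = 3.113×10^-6 m⁴
I_req = 3.113×10^6 mm⁴
Solid square: I = a⁴/12  ⇒  a = (12I)^(1/4) = (12×3.113×10^6)^(1/4) = 78.2 mm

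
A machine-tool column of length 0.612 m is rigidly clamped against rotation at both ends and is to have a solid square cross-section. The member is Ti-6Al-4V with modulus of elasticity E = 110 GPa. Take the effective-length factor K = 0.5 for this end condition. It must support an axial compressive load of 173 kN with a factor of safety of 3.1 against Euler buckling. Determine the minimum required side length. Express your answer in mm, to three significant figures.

Required P_cr = n·P = 3.1 × 173 = 536.3 kN
L_e = K·L = 0.5 × 0.612 = 0.3060 m
Required I = P_cr·L_e²/(π²E) = 5.363×10^5 × 0.3060² / (π² × 1.10×10^11) = 4.625×10^-8 m⁴
I_req = 4.625×10^4 mm⁴
Solid square: I = a⁴/12  ⇒  a = (12I)^(1/4) = (12×4.625×10^4)^(1/4) = 27.3 mm

a ≈ 27.3 mm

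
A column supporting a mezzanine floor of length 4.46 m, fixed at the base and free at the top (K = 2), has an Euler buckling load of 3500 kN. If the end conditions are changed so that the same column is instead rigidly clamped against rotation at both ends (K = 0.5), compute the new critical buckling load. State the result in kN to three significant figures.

P_cr ≈ 56000 kN

P_cr ∝ 1/K², so P_cr,new = P_cr,old × (K_old/K_new)² = 3500 × (2/0.5)²
= 3500 × 16.00 = 56000 kN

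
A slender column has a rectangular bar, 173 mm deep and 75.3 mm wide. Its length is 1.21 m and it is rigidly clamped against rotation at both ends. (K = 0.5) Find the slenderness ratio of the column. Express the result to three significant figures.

For a rectangle r_min = b/√12 = 75.3/√12 = 21.74 mm
L_e = K·L = 0.5 × 1.21 m = 0.6050 m = 605.00 mm
λ = L_e / r_min = 605.00 / 21.74 = 27.8

λ ≈ 27.8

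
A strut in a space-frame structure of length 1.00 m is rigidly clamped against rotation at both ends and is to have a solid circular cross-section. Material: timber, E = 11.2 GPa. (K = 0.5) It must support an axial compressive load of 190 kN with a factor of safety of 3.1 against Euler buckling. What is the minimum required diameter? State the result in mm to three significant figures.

d ≈ 72.2 mm

Required P_cr = n·P = 3.1 × 190 = 589.0 kN
L_e = K·L = 0.5 × 1.00 = 0.5000 m
Required I = P_cr·L_e²/(π²E) = 5.890×10^5 × 0.5000² / (π² × 1.12×10^10) = 1.332×10^-6 m⁴
I_req = 1.332×10^6 mm⁴
Solid circle: I = πd⁴/64  ⇒  d = (64I/π)^(1/4) = (64×1.332×10^6/π)^(1/4) = 72.2 mm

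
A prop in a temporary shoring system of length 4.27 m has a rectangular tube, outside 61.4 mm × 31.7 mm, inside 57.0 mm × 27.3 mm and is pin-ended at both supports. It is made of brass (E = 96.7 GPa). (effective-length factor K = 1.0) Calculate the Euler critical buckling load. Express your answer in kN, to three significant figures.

Weak-axis I_min = (h_o·b_o³ − h_i·b_i³)/12 with b_o = 31.7, b_i = 27.30 mm (shorter outer/inner sides).
I_min = (61.4×31.7³ − 57.00×27.30³)/12 = 6.635×10^4 mm⁴
I = 6.635×10^4 mm⁴ = 6.635×10^-8 m⁴
Effective length L_e = K·L = 1 × 4.27 = 4.270 m
P_cr = π²EI / L_e² = π² × 96.7×10⁹ × 6.635×10^-8 / 4.270² = 3.473×10^3 N

P_cr ≈ 3.47 kN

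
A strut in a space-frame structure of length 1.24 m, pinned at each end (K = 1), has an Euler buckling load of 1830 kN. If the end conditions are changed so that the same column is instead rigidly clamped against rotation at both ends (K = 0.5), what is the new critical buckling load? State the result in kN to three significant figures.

P_cr ≈ 7320 kN

P_cr ∝ 1/K², so P_cr,new = P_cr,old × (K_old/K_new)² = 1830 × (1/0.5)²
= 1830 × 4.000 = 7320 kN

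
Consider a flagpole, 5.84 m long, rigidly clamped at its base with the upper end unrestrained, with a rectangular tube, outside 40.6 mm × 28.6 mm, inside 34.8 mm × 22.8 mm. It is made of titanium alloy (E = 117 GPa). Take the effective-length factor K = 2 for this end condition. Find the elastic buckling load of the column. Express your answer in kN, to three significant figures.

P_cr ≈ 0.379 kN

Weak-axis I_min = (h_o·b_o³ − h_i·b_i³)/12 with b_o = 28.6, b_i = 22.80 mm (shorter outer/inner sides).
I_min = (40.6×28.6³ − 34.80×22.80³)/12 = 4.478×10^4 mm⁴
I = 4.478×10^4 mm⁴ = 4.478×10^-8 m⁴
Effective length L_e = K·L = 2 × 5.84 = 11.68 m
P_cr = π²EI / L_e² = π² × 117×10⁹ × 4.478×10^-8 / 11.68² = 379.0 N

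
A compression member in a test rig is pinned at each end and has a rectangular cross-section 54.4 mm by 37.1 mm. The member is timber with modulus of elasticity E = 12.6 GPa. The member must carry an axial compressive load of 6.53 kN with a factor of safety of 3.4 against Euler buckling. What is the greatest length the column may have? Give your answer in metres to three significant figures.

Buckling occurs about the weak axis: I_min = h·b³/12 with b = 37.1 mm (the shorter side).
I_min = 54.4×37.1³/12 = 2.315×10^5 mm⁴
I = 2.315×10^-7 m⁴
Required critical load P_cr = n·P = 3.4 × 6.53 = 22.20 kN = 2.220×10^4 N
From P_cr = π²EI/(K·L)²:  L = (1/K)·√(π²EI/P_cr) = (1/1)·√(π²×1.26×10^10×2.315×10^-7/2.220×10^4)
L = 1.14 m

L_max ≈ 1.14 m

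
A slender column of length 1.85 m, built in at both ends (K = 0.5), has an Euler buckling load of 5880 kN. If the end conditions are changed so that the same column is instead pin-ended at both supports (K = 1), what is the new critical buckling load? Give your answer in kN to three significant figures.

P_cr ∝ 1/K², so P_cr,new = P_cr,old × (K_old/K_new)² = 5880 × (0.5/1)²
= 5880 × 0.2500 = 1470 kN

P_cr ≈ 1470 kN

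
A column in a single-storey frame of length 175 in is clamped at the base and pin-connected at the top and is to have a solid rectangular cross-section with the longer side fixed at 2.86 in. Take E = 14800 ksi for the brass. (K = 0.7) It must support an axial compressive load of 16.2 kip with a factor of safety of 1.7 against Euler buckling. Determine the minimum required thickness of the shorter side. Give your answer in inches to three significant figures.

b ≈ 2.28 in

Required P_cr = n·P = 1.7 × 16.2 = 27.54 kip
L_e = K·L = 0.7 × 175 = 122.5 in
Required I = P_cr·L_e²/(π²E) = 2.754×10^4 × 122.5² / (π² × 1.48×10^7) = 2.829 in⁴
Rectangle, weak axis: I_min = h·b³/12 with h = 2.86 in fixed  ⇒  b = (12I/h)^(1/3) = 2.28 in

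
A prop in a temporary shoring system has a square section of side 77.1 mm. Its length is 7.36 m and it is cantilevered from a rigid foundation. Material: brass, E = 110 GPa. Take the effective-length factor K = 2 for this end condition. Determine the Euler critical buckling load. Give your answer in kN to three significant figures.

P_cr ≈ 14.8 kN

I = a⁴/12 = 77.1⁴/12 = 2.945×10^6 mm⁴
I = 2.945×10^6 mm⁴ = 2.945×10^-6 m⁴
Effective length L_e = K·L = 2 × 7.36 = 14.72 m
P_cr = π²EI / L_e² = π² × 110×10⁹ × 2.945×10^-6 / 14.72² = 1.475×10^4 N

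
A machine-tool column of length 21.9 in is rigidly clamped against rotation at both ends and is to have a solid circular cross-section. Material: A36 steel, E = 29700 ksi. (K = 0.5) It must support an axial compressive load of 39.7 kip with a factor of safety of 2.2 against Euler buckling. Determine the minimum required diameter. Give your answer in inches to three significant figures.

Required P_cr = n·P = 2.2 × 39.7 = 87.34 kip
L_e = K·L = 0.5 × 21.9 = 10.95 in
Required I = P_cr·L_e²/(π²E) = 8.734×10^4 × 10.95² / (π² × 2.97×10^7) = 3.573×10^-2 in⁴
Solid circle: I = πd⁴/64  ⇒  d = (64I/π)^(1/4) = (64×3.573×10^-2/π)^(1/4) = 0.924 in

d ≈ 0.924 in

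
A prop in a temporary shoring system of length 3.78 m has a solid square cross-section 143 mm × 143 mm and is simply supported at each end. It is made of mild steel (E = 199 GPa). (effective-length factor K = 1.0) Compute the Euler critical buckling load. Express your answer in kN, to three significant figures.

P_cr ≈ 4790 kN

I = a⁴/12 = 143⁴/12 = 3.485×10^7 mm⁴
I = 3.485×10^7 mm⁴ = 3.485×10^-5 m⁴
Effective length L_e = K·L = 1 × 3.78 = 3.780 m
P_cr = π²EI / L_e² = π² × 199×10⁹ × 3.485×10^-5 / 3.780² = 4.790×10^6 N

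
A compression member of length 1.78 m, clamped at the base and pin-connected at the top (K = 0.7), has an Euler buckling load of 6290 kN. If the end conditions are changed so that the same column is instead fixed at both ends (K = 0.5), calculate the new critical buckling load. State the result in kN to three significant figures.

P_cr ≈ 12300 kN

P_cr ∝ 1/K², so P_cr,new = P_cr,old × (K_old/K_new)² = 6290 × (0.7/0.5)²
= 6290 × 1.960 = 12300 kN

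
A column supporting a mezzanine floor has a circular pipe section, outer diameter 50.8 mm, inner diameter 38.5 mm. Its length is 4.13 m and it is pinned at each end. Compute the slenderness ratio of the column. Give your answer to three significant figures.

λ ≈ 259

d_o = 50.8 mm, d_i = 38.5 mm
I = π(d_o⁴ − d_i⁴)/64 = π(50.8⁴ − 38.50⁴)/64 = 2.191×10^5 mm⁴
A = 862.7 mm²;  r_min = √(I/A) = √(2.191×10^5/862.7) = 15.94 mm
L_e = K·L = 1 × 4.13 m = 4.130 m = 4130.0 mm
λ = L_e / r_min = 4130.0 / 15.94 = 259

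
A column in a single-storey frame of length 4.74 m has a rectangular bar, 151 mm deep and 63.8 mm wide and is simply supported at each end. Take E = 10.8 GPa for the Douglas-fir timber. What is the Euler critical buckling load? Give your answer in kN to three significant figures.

Buckling occurs about the weak axis: I_min = h·b³/12 with b = 63.8 mm (the shorter side).
I_min = 151×63.8³/12 = 3.268×10^6 mm⁴
I = 3.268×10^6 mm⁴ = 3.268×10^-6 m⁴
Effective length L_e = K·L = 1 × 4.74 = 4.740 m
P_cr = π²EI / L_e² = π² × 10.8×10⁹ × 3.268×10^-6 / 4.740² = 1.550×10^4 N

P_cr ≈ 15.5 kN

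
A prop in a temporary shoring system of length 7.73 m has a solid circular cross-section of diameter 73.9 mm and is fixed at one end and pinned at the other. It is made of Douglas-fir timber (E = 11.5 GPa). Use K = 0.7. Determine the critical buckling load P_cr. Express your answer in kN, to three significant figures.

I = πd⁴/64 = π×73.9⁴/64 = 1.464×10^6 mm⁴
I = 1.464×10^6 mm⁴ = 1.464×10^-6 m⁴
Effective length L_e = K·L = 0.7 × 7.73 = 5.411 m
P_cr = π²EI / L_e² = π² × 11.5×10⁹ × 1.464×10^-6 / 5.411² = 5.675×10^3 N

P_cr ≈ 5.68 kN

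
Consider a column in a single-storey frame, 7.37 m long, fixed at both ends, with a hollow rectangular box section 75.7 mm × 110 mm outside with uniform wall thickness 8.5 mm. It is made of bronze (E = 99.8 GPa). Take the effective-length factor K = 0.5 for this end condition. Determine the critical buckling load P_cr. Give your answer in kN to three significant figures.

P_cr ≈ 175 kN

Inner dimensions: h_i = 110 − 2×8.5 = 93.00 mm, b_i = 75.7 − 2×8.5 = 58.70 mm
Weak-axis I_min = (h_o·b_o³ − h_i·b_i³)/12 with b_o = 75.7, b_i = 58.70 mm (shorter outer/inner sides).
I_min = (110×75.7³ − 93.00×58.70³)/12 = 2.409×10^6 mm⁴
I = 2.409×10^6 mm⁴ = 2.409×10^-6 m⁴
Effective length L_e = K·L = 0.5 × 7.37 = 3.685 m
P_cr = π²EI / L_e² = π² × 99.8×10⁹ × 2.409×10^-6 / 3.685² = 1.747×10^5 N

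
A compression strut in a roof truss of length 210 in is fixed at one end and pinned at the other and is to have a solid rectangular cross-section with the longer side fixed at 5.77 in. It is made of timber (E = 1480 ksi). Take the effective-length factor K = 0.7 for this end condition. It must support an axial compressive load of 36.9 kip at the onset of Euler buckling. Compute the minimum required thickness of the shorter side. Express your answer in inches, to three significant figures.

b ≈ 4.84 in

L_e = K·L = 0.7 × 210 = 147.0 in
Required I = P_cr·L_e²/(π²E) = 3.690×10^4 × 147.0² / (π² × 1.48×10^6) = 54.59 in⁴
Rectangle, weak axis: I_min = h·b³/12 with h = 5.77 in fixed  ⇒  b = (12I/h)^(1/3) = 4.84 in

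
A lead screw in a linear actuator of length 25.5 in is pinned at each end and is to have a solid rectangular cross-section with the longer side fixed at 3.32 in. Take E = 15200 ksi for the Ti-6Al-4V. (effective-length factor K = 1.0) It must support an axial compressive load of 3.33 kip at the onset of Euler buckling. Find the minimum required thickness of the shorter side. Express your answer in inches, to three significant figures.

b ≈ 0.374 in

L_e = K·L = 1 × 25.5 = 25.50 in
Required I = P_cr·L_e²/(π²E) = 3.330×10^3 × 25.50² / (π² × 1.52×10^7) = 1.443×10^-2 in⁴
Rectangle, weak axis: I_min = h·b³/12 with h = 3.32 in fixed  ⇒  b = (12I/h)^(1/3) = 0.374 in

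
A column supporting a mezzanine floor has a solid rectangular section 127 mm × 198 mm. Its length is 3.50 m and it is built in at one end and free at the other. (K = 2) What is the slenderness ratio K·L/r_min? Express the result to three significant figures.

For a rectangle r_min = b/√12 = 127/√12 = 36.66 mm
L_e = K·L = 2 × 3.50 m = 7.000 m = 7000.0 mm
λ = L_e / r_min = 7000.0 / 36.66 = 191

λ ≈ 191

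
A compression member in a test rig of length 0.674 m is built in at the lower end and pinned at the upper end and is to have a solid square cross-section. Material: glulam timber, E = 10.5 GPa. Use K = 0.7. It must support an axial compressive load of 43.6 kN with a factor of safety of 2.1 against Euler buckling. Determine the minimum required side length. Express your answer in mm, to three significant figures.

a ≈ 39.2 mm

Required P_cr = n·P = 2.1 × 43.6 = 91.56 kN
L_e = K·L = 0.7 × 0.674 = 0.4718 m
Required I = P_cr·L_e²/(π²E) = 9.156×10^4 × 0.4718² / (π² × 1.05×10^10) = 1.967×10^-7 m⁴
I_req = 1.967×10^5 mm⁴
Solid square: I = a⁴/12  ⇒  a = (12I)^(1/4) = (12×1.967×10^5)^(1/4) = 39.2 mm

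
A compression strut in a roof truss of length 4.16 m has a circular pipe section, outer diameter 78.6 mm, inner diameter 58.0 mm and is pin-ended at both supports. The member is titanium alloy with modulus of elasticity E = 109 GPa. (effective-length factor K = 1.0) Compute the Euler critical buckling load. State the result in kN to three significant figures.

d_o = 78.6 mm, d_i = 58.0 mm
I = π(d_o⁴ − d_i⁴)/64 = π(78.6⁴ − 58.00⁴)/64 = 1.318×10^6 mm⁴
I = 1.318×10^6 mm⁴ = 1.318×10^-6 m⁴
Effective length L_e = K·L = 1 × 4.16 = 4.160 m
P_cr = π²EI / L_e² = π² × 109×10⁹ × 1.318×10^-6 / 4.160² = 8.193×10^4 N

P_cr ≈ 81.9 kN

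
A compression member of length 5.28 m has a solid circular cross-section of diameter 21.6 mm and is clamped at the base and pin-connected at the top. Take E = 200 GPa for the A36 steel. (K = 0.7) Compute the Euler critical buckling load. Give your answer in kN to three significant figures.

I = πd⁴/64 = π×21.6⁴/64 = 1.069×10^4 mm⁴
I = 1.069×10^4 mm⁴ = 1.069×10^-8 m⁴
Effective length L_e = K·L = 0.7 × 5.28 = 3.696 m
P_cr = π²EI / L_e² = π² × 200×10⁹ × 1.069×10^-8 / 3.696² = 1.544×10^3 N

P_cr ≈ 1.54 kN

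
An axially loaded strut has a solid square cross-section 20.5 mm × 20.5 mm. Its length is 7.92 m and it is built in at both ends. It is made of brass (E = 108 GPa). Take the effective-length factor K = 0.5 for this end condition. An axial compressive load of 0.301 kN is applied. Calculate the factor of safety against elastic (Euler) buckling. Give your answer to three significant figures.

I = a⁴/12 = 20.5⁴/12 = 1.472×10^4 mm⁴
I = 1.472×10^4 mm⁴ = 1.472×10^-8 m⁴
Effective length L_e = K·L = 0.5 × 7.92 = 3.960 m
P_cr = π²EI / L_e² = π² × 108×10⁹ × 1.472×10^-8 / 3.960² = 1.000×10^3 N
Factor of safety n = P_cr / P = 1.0004 / 0.301 = 3.32

n ≈ 3.32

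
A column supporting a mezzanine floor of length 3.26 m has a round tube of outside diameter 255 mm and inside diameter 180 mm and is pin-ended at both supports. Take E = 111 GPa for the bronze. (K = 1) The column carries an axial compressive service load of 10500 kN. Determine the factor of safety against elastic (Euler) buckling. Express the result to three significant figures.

d_o = 255 mm, d_i = 180 mm
I = π(d_o⁴ − d_i⁴)/64 = π(255⁴ − 180.0⁴)/64 = 1.560×10^8 mm⁴
I = 1.560×10^8 mm⁴ = 1.560×10^-4 m⁴
Effective length L_e = K·L = 1 × 3.26 = 3.260 m
P_cr = π²EI / L_e² = π² × 111×10⁹ × 1.560×10^-4 / 3.260² = 1.608×10^7 N
Factor of safety n = P_cr / P = 16083 / 10500 = 1.53

n ≈ 1.53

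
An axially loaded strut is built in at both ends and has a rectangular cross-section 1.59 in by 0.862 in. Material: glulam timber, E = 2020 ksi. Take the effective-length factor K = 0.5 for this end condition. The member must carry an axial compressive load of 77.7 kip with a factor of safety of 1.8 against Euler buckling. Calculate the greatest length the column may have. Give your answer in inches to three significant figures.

L_max ≈ 6.96 in

Buckling occurs about the weak axis: I_min = h·b³/12 with b = 0.862 in (the shorter side).
I_min = 1.59×0.862³/12 = 8.487×10^-2 in⁴
Required critical load P_cr = n·P = 1.8 × 77.7 = 139.9 kip = 1.399×10^5 lb
From P_cr = π²EI/(K·L)²:  L = (1/K)·√(π²EI/P_cr) = (1/0.5)·√(π²×2.02×10^6×8.487×10^-2/1.399×10^5)
L = 6.96 in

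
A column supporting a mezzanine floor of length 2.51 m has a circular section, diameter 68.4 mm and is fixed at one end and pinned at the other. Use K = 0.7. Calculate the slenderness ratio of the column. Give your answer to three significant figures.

I = πd⁴/64 = π×68.4⁴/64 = 1.074×10^6 mm⁴
A = 3.675×10^3 mm²;  r_min = √(I/A) = √(1.074×10^6/3.675×10^3) = 17.10 mm
L_e = K·L = 0.7 × 2.51 m = 1.757 m = 1757.0 mm
λ = L_e / r_min = 1757.0 / 17.10 = 103

λ ≈ 103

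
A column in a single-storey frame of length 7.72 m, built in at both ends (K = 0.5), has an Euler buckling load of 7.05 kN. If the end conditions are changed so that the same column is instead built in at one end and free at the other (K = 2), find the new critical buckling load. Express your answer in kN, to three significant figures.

P_cr ≈ 0.441 kN

P_cr ∝ 1/K², so P_cr,new = P_cr,old × (K_old/K_new)² = 7.05 × (0.5/2)²
= 7.05 × 0.06250 = 0.441 kN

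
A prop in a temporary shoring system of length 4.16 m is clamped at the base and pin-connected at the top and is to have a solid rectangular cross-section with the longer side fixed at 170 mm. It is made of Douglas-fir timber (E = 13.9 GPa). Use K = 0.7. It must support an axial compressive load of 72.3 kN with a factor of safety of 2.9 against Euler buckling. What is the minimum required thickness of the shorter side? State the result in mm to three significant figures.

Required P_cr = n·P = 2.9 × 72.3 = 209.7 kN
L_e = K·L = 0.7 × 4.16 = 2.912 m
Required I = P_cr·L_e²/(π²E) = 2.097×10^5 × 2.912² / (π² × 1.39×10^10) = 1.296×10^-5 m⁴
I_req = 1.296×10^7 mm⁴
Rectangle, weak axis: I_min = h·b³/12 with h = 170 mm fixed  ⇒  b = (12I/h)^(1/3) = 97.1 mm

b ≈ 97.1 mm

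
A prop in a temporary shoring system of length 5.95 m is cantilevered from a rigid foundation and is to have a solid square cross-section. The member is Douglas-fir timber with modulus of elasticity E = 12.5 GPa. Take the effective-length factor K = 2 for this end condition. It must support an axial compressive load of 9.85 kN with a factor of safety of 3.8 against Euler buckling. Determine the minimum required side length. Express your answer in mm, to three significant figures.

a ≈ 151 mm

Required P_cr = n·P = 3.8 × 9.85 = 37.43 kN
L_e = K·L = 2 × 5.95 = 11.90 m
Required I = P_cr·L_e²/(π²E) = 3.743×10^4 × 11.90² / (π² × 1.25×10^10) = 4.296×10^-5 m⁴
I_req = 4.296×10^7 mm⁴
Solid square: I = a⁴/12  ⇒  a = (12I)^(1/4) = (12×4.296×10^7)^(1/4) = 151 mm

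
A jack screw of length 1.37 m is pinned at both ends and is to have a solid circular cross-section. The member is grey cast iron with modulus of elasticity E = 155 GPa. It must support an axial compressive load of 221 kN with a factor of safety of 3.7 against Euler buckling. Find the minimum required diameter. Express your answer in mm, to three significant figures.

d ≈ 67.2 mm

Required P_cr = n·P = 3.7 × 221 = 817.7 kN
L_e = K·L = 1 × 1.37 = 1.370 m
Required I = P_cr·L_e²/(π²E) = 8.177×10^5 × 1.370² / (π² × 1.55×10^11) = 1.003×10^-6 m⁴
I_req = 1.003×10^6 mm⁴
Solid circle: I = πd⁴/64  ⇒  d = (64I/π)^(1/4) = (64×1.003×10^6/π)^(1/4) = 67.2 mm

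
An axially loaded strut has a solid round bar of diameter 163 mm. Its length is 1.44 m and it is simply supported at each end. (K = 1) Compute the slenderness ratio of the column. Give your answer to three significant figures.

λ ≈ 35.3

For a solid circle r = d/4 = 163/4 = 40.75 mm
L_e = K·L = 1 × 1.44 m = 1.440 m = 1440.0 mm
λ = L_e / r_min = 1440.0 / 40.75 = 35.3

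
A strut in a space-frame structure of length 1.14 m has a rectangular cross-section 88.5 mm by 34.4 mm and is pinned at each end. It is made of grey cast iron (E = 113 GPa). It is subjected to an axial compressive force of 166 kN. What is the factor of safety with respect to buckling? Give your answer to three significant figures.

Buckling occurs about the weak axis: I_min = h·b³/12 with b = 34.4 mm (the shorter side).
I_min = 88.5×34.4³/12 = 3.002×10^5 mm⁴
I = 3.002×10^5 mm⁴ = 3.002×10^-7 m⁴
Effective length L_e = K·L = 1 × 1.14 = 1.140 m
P_cr = π²EI / L_e² = π² × 113×10⁹ × 3.002×10^-7 / 1.140² = 2.576×10^5 N
Factor of safety n = P_cr / P = 257.64 / 166 = 1.55

n ≈ 1.55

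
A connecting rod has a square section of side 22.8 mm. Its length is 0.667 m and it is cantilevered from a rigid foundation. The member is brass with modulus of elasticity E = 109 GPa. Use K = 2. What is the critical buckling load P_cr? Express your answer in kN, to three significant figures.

I = a⁴/12 = 22.8⁴/12 = 2.252×10^4 mm⁴
I = 2.252×10^4 mm⁴ = 2.252×10^-8 m⁴
Effective length L_e = K·L = 2 × 0.667 = 1.334 m
P_cr = π²EI / L_e² = π² × 109×10⁹ × 2.252×10^-8 / 1.334² = 1.361×10^4 N

P_cr ≈ 13.6 kN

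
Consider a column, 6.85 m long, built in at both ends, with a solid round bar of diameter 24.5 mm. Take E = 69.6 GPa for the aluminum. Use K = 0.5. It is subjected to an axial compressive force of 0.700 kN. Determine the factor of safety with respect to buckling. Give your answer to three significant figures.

I = πd⁴/64 = π×24.5⁴/64 = 1.769×10^4 mm⁴
I = 1.769×10^4 mm⁴ = 1.769×10^-8 m⁴
Effective length L_e = K·L = 0.5 × 6.85 = 3.425 m
P_cr = π²EI / L_e² = π² × 69.6×10⁹ × 1.769×10^-8 / 3.425² = 1.036×10^3 N
Factor of safety n = P_cr / P = 1.0357 / 0.700 = 1.48

n ≈ 1.48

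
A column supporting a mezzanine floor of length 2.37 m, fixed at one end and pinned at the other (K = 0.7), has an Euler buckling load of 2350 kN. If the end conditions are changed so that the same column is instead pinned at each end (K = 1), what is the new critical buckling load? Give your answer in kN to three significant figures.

P_cr ≈ 1150 kN

P_cr ∝ 1/K², so P_cr,new = P_cr,old × (K_old/K_new)² = 2350 × (0.7/1)²
= 2350 × 0.4900 = 1150 kN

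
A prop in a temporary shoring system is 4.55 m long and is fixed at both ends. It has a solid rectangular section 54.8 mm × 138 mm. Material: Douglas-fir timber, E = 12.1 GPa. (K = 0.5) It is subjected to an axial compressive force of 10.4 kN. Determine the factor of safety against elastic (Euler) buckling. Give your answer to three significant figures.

Buckling occurs about the weak axis: I_min = h·b³/12 with b = 54.8 mm (the shorter side).
I_min = 138×54.8³/12 = 1.893×10^6 mm⁴
I = 1.893×10^6 mm⁴ = 1.893×10^-6 m⁴
Effective length L_e = K·L = 0.5 × 4.55 = 2.275 m
P_cr = π²EI / L_e² = π² × 12.1×10⁹ × 1.893×10^-6 / 2.275² = 4.367×10^4 N
Factor of safety n = P_cr / P = 43.668 / 10.4 = 4.20

n ≈ 4.20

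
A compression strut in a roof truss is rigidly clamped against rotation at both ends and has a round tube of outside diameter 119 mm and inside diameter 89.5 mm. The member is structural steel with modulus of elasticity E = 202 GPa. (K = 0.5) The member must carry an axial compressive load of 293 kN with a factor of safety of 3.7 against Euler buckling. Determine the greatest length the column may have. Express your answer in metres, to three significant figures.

L_max ≈ 7.02 m

d_o = 119 mm, d_i = 89.5 mm
I = π(d_o⁴ − d_i⁴)/64 = π(119⁴ − 89.50⁴)/64 = 6.694×10^6 mm⁴
I = 6.694×10^-6 m⁴
Required critical load P_cr = n·P = 3.7 × 293 = 1084 kN = 1.084×10^6 N
From P_cr = π²EI/(K·L)²:  L = (1/K)·√(π²EI/P_cr) = (1/0.5)·√(π²×2.02×10^11×6.694×10^-6/1.084×10^6)
L = 7.02 m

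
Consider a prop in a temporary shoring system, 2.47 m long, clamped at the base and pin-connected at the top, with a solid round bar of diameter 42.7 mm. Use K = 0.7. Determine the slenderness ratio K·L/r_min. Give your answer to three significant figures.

For a solid circle r = d/4 = 42.7/4 = 10.68 mm
L_e = K·L = 0.7 × 2.47 m = 1.729 m = 1729.0 mm
λ = L_e / r_min = 1729.0 / 10.68 = 162

λ ≈ 162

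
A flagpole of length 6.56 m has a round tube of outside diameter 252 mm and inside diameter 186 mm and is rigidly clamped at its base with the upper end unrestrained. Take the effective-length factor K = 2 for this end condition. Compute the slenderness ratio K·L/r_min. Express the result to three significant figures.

d_o = 252 mm, d_i = 186 mm
I = π(d_o⁴ − d_i⁴)/64 = π(252⁴ − 186.0⁴)/64 = 1.392×10^8 mm⁴
A = 2.270×10^4 mm²;  r_min = √(I/A) = √(1.392×10^8/2.270×10^4) = 78.30 mm
L_e = K·L = 2 × 6.56 m = 13.12 m = 13120 mm
λ = L_e / r_min = 13120 / 78.30 = 168

λ ≈ 168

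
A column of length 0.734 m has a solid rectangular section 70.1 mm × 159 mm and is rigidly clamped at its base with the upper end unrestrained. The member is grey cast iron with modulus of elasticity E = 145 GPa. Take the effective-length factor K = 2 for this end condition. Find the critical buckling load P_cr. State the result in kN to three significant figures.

Buckling occurs about the weak axis: I_min = h·b³/12 with b = 70.1 mm (the shorter side).
I_min = 159×70.1³/12 = 4.564×10^6 mm⁴
I = 4.564×10^6 mm⁴ = 4.564×10^-6 m⁴
Effective length L_e = K·L = 2 × 0.734 = 1.468 m
P_cr = π²EI / L_e² = π² × 145×10⁹ × 4.564×10^-6 / 1.468² = 3.031×10^6 N

P_cr ≈ 3030 kN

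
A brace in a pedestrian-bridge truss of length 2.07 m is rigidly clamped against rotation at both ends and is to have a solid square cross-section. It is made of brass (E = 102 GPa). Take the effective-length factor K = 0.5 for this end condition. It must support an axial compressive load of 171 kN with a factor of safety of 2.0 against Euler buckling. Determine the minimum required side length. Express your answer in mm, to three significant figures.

a ≈ 45.7 mm

Required P_cr = n·P = 2.0 × 171 = 342.0 kN
L_e = K·L = 0.5 × 2.07 = 1.035 m
Required I = P_cr·L_e²/(π²E) = 3.420×10^5 × 1.035² / (π² × 1.02×10^11) = 3.639×10^-7 m⁴
I_req = 3.639×10^5 mm⁴
Solid square: I = a⁴/12  ⇒  a = (12I)^(1/4) = (12×3.639×10^5)^(1/4) = 45.7 mm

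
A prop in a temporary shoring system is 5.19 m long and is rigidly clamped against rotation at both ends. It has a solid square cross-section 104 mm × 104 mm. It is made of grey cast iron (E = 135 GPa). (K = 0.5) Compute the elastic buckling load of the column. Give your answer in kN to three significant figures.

I = a⁴/12 = 104⁴/12 = 9.749×10^6 mm⁴
I = 9.749×10^6 mm⁴ = 9.749×10^-6 m⁴
Effective length L_e = K·L = 0.5 × 5.19 = 2.595 m
P_cr = π²EI / L_e² = π² × 135×10⁹ × 9.749×10^-6 / 2.595² = 1.929×10^6 N

P_cr ≈ 1930 kN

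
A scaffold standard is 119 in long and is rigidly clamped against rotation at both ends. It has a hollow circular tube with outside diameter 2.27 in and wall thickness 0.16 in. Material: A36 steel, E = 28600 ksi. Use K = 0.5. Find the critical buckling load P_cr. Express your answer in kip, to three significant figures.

Inner diameter d_i = 2.27 − 2×0.16 = 1.950 in
I = π(d_o⁴ − d_i⁴)/64 = π(2.27⁴ − 1.950⁴)/64 = 0.5936 in⁴
Effective length L_e = K·L = 0.5 × 119 = 59.50 in
P_cr = π²EI / L_e² = π² × 28600×10³ × 0.5936 / 59.50² = 4.733×10^4 lb

P_cr ≈ 47.3 kip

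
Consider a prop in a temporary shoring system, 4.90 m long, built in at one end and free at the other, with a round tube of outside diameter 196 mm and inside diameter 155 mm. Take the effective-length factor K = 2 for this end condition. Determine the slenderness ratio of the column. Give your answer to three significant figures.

λ ≈ 157

d_o = 196 mm, d_i = 155 mm
I = π(d_o⁴ − d_i⁴)/64 = π(196⁴ − 155.0⁴)/64 = 4.411×10^7 mm⁴
A = 1.130×10^4 mm²;  r_min = √(I/A) = √(4.411×10^7/1.130×10^4) = 62.47 mm
L_e = K·L = 2 × 4.90 m = 9.800 m = 9800.0 mm
λ = L_e / r_min = 9800.0 / 62.47 = 157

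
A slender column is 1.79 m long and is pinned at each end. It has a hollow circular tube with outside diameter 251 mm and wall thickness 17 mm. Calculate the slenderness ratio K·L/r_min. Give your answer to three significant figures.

λ ≈ 21.6

Inner diameter d_i = 251 − 2×17 = 217.0 mm
I = π(d_o⁴ − d_i⁴)/64 = π(251⁴ − 217.0⁴)/64 = 8.599×10^7 mm⁴
A = 1.250×10^4 mm²;  r_min = √(I/A) = √(8.599×10^7/1.250×10^4) = 82.95 mm
L_e = K·L = 1 × 1.79 m = 1.790 m = 1790.0 mm
λ = L_e / r_min = 1790.0 / 82.95 = 21.6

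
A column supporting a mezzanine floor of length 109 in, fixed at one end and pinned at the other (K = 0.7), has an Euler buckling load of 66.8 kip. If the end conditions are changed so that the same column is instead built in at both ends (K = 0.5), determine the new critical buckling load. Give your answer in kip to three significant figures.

P_cr ∝ 1/K², so P_cr,new = P_cr,old × (K_old/K_new)² = 66.8 × (0.7/0.5)²
= 66.8 × 1.960 = 131 kip

P_cr ≈ 131 kip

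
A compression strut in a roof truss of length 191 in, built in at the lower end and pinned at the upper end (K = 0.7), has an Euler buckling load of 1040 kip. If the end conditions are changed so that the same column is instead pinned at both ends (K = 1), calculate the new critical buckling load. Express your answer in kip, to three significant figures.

P_cr ∝ 1/K², so P_cr,new = P_cr,old × (K_old/K_new)² = 1040 × (0.7/1)²
= 1040 × 0.4900 = 510 kip

P_cr ≈ 510 kip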